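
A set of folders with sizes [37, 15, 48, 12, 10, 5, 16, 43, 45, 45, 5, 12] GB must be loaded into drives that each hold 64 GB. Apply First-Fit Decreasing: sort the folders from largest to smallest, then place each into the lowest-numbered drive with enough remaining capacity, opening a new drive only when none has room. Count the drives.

Sorted descending: 48, 45, 45, 43, 37, 16, 15, 12, 12, 10, 5, 5.
48 GB → drive 1 (remaining 16 GB)
45 GB → drive 2 (remaining 19 GB)
45 GB → drive 3 (remaining 19 GB)
43 GB → drive 4 (remaining 21 GB)
37 GB → drive 5 (remaining 27 GB)
16 GB → drive 1 (remaining 0 GB)
15 GB → drive 2 (remaining 4 GB)
12 GB → drive 3 (remaining 7 GB)
12 GB → drive 4 (remaining 9 GB)
10 GB → drive 5 (remaining 17 GB)
5 GB → drive 3 (remaining 2 GB)
5 GB → drive 4 (remaining 4 GB)
Final drives: [48,16] [45,15] [45,12,5] [43,12,5] [37,10].

5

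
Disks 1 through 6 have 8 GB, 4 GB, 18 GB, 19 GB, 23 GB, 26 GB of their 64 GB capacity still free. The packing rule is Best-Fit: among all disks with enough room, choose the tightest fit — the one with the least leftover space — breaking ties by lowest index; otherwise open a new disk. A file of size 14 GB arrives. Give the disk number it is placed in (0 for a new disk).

3

Disks with room: disk 3 (18 GB), disk 4 (19 GB), disk 5 (23 GB), disk 6 (26 GB).
Tightest fit is disk 3 with 18 GB free.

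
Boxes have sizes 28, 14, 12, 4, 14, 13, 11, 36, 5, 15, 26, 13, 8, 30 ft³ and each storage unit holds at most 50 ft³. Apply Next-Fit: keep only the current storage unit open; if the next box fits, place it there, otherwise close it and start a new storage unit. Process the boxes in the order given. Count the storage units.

6

28 ft³ → storage unit 1 (remaining 22 ft³)
14 ft³ → storage unit 1 (remaining 8 ft³)
12 ft³ → storage unit 2 (remaining 38 ft³)
4 ft³ → storage unit 2 (remaining 34 ft³)
14 ft³ → storage unit 2 (remaining 20 ft³)
13 ft³ → storage unit 2 (remaining 7 ft³)
11 ft³ → storage unit 3 (remaining 39 ft³)
36 ft³ → storage unit 3 (remaining 3 ft³)
5 ft³ → storage unit 4 (remaining 45 ft³)
15 ft³ → storage unit 4 (remaining 30 ft³)
26 ft³ → storage unit 4 (remaining 4 ft³)
13 ft³ → storage unit 5 (remaining 37 ft³)
8 ft³ → storage unit 5 (remaining 29 ft³)
30 ft³ → storage unit 6 (remaining 20 ft³)
Final storage units: [28,14] [12,4,14,13] [11,36] [5,15,26] [13,8] [30].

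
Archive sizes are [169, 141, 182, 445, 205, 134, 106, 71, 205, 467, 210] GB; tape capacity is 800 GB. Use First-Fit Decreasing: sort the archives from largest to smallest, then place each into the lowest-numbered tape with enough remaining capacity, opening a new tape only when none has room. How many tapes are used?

Sorted descending: 467, 445, 210, 205, 205, 182, 169, 141, 134, 106, 71.
tape 1: place 467 GB, 333 GB left
tape 2: place 445 GB, 355 GB left
tape 1: place 210 GB, 123 GB left
tape 2: place 205 GB, 150 GB left
tape 3: place 205 GB, 595 GB left
tape 3: place 182 GB, 413 GB left
tape 3: place 169 GB, 244 GB left
tape 2: place 141 GB, 9 GB left
tape 3: place 134 GB, 110 GB left
tape 1: place 106 GB, 17 GB left
tape 3: place 71 GB, 39 GB left
Final tapes: [467,210,106] [445,205,141] [205,182,169,134,71].

3 tapes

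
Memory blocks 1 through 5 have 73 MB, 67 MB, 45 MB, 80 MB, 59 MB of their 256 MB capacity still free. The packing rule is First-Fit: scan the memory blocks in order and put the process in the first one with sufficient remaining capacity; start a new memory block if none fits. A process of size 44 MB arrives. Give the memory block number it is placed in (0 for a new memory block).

1

Memory blocks with room: memory block 1 (73 MB), memory block 2 (67 MB), memory block 3 (45 MB), memory block 4 (80 MB), memory block 5 (59 MB).
The first with room is memory block 1.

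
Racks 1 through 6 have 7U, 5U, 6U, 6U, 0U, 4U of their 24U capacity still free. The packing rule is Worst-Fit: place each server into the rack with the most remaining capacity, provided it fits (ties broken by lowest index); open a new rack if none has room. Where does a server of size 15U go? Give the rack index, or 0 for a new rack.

0

No rack has ≥ 15U free, so a new rack is opened.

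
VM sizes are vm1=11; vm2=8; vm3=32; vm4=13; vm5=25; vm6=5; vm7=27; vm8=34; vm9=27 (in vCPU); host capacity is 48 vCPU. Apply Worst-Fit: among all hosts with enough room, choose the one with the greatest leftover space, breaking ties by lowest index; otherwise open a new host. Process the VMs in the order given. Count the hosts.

6 hosts

vm1 (11 vCPU) → host 1 (remaining 37 vCPU)
vm2 (8 vCPU) → host 1 (remaining 29 vCPU)
vm3 (32 vCPU) → host 2 (remaining 16 vCPU)
vm4 (13 vCPU) → host 1 (remaining 16 vCPU)
vm5 (25 vCPU) → host 3 (remaining 23 vCPU)
vm6 (5 vCPU) → host 3 (remaining 18 vCPU)
vm7 (27 vCPU) → host 4 (remaining 21 vCPU)
vm8 (34 vCPU) → host 5 (remaining 14 vCPU)
vm9 (27 vCPU) → host 6 (remaining 21 vCPU)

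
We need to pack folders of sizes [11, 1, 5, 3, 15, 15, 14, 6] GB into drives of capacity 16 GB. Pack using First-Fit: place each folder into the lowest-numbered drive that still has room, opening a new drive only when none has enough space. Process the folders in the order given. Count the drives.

Put 11 GB in drive 1; 5 GB remain.
Put 1 GB in drive 1; 4 GB remain.
Put 5 GB in drive 2; 11 GB remain.
Put 3 GB in drive 1; 1 GB remain.
Put 15 GB in drive 3; 1 GB remain.
Put 15 GB in drive 4; 1 GB remain.
Put 14 GB in drive 5; 2 GB remain.
Put 6 GB in drive 2; 5 GB remain.
Final drives: [11,1,3] [5,6] [15] [15] [14].

5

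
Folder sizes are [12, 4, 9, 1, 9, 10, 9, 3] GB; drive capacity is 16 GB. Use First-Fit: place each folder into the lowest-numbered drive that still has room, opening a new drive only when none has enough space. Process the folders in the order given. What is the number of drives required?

Put 12 GB in drive 1; 4 GB remain.
Put 4 GB in drive 1; 0 GB remain.
Put 9 GB in drive 2; 7 GB remain.
Put 1 GB in drive 2; 6 GB remain.
Put 9 GB in drive 3; 7 GB remain.
Put 10 GB in drive 4; 6 GB remain.
Put 9 GB in drive 5; 7 GB remain.
Put 3 GB in drive 2; 3 GB remain.
Final drives: [12,4] [9,1,3] [9] [10] [9].

5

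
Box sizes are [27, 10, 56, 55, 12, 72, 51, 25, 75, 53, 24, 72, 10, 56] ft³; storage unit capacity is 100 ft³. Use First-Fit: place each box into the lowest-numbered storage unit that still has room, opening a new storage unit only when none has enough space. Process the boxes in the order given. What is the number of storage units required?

8 storage units

storage unit 1: place 27 ft³, 73 ft³ left
storage unit 1: place 10 ft³, 63 ft³ left
storage unit 1: place 56 ft³, 7 ft³ left
storage unit 2: place 55 ft³, 45 ft³ left
storage unit 2: place 12 ft³, 33 ft³ left
storage unit 3: place 72 ft³, 28 ft³ left
storage unit 4: place 51 ft³, 49 ft³ left
storage unit 2: place 25 ft³, 8 ft³ left
storage unit 5: place 75 ft³, 25 ft³ left
storage unit 6: place 53 ft³, 47 ft³ left
storage unit 3: place 24 ft³, 4 ft³ left
storage unit 7: place 72 ft³, 28 ft³ left
storage unit 4: place 10 ft³, 39 ft³ left
storage unit 8: place 56 ft³, 44 ft³ left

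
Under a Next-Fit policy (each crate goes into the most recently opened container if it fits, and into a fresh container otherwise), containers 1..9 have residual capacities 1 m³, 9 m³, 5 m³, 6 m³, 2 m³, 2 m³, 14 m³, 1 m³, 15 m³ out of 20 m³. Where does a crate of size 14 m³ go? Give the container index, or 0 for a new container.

9

Next-Fit only looks at container 9, which has 15 m³ free.
14 m³ fits there.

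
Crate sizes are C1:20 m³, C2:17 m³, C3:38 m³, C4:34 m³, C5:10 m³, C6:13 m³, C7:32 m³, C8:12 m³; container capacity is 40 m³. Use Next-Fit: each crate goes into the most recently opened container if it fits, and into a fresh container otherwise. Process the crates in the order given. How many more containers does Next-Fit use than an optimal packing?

Next-Fit: [20,17] [38] [34] [10,13] [32] [12] → 6 containers.
Total size 176 m³; any packing needs at least ⌈176/40⌉ = 5 containers.
An optimal packing achieves that bound: [38] [34] [32] [20,17] [13,12,10] → 5 containers.
Excess: 6 − 5 = 1.

1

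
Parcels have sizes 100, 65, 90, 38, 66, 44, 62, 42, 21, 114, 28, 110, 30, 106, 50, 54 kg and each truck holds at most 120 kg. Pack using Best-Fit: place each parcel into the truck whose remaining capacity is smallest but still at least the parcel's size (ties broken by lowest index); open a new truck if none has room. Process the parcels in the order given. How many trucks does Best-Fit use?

Put 100 kg in truck 1; 20 kg remain.
Put 65 kg in truck 2; 55 kg remain.
Put 90 kg in truck 3; 30 kg remain.
Put 38 kg in truck 2; 17 kg remain.
Put 66 kg in truck 4; 54 kg remain.
Put 44 kg in truck 4; 10 kg remain.
Put 62 kg in truck 5; 58 kg remain.
Put 42 kg in truck 5; 16 kg remain.
Put 21 kg in truck 3; 9 kg remain.
Put 114 kg in truck 6; 6 kg remain.
Put 28 kg in truck 7; 92 kg remain.
Put 110 kg in truck 8; 10 kg remain.
Put 30 kg in truck 7; 62 kg remain.
Put 106 kg in truck 9; 14 kg remain.
Put 50 kg in truck 7; 12 kg remain.
Put 54 kg in truck 10; 66 kg remain.

10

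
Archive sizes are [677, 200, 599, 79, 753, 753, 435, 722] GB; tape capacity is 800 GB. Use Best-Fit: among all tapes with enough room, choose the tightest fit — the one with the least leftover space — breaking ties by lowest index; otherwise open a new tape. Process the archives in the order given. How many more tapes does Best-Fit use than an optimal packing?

0

Best-Fit: [677,79] [200,599] [753] [753] [435] [722] → 6 tapes.
Total size 4218 GB; any packing needs at least ⌈4218/800⌉ = 6 tapes.
So 6 is already optimal.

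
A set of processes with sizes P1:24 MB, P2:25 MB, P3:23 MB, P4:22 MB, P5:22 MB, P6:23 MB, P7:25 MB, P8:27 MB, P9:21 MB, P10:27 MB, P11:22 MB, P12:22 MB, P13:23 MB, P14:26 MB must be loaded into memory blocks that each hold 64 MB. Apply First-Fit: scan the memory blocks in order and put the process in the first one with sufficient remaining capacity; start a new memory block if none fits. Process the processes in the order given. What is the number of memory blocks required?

memory block 1: place P1 (24 MB), 40 MB left
memory block 1: place P2 (25 MB), 15 MB left
memory block 2: place P3 (23 MB), 41 MB left
memory block 2: place P4 (22 MB), 19 MB left
memory block 3: place P5 (22 MB), 42 MB left
memory block 3: place P6 (23 MB), 19 MB left
memory block 4: place P7 (25 MB), 39 MB left
memory block 4: place P8 (27 MB), 12 MB left
memory block 5: place P9 (21 MB), 43 MB left
memory block 5: place P10 (27 MB), 16 MB left
memory block 6: place P11 (22 MB), 42 MB left
memory block 6: place P12 (22 MB), 20 MB left
memory block 7: place P13 (23 MB), 41 MB left
memory block 7: place P14 (26 MB), 15 MB left

7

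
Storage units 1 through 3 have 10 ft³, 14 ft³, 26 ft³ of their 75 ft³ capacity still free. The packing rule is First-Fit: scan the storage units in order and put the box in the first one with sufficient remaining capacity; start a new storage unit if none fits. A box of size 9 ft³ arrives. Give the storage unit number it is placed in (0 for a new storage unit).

Storage units with room: storage unit 1 (10 ft³), storage unit 2 (14 ft³), storage unit 3 (26 ft³).
The first with room is storage unit 1.

1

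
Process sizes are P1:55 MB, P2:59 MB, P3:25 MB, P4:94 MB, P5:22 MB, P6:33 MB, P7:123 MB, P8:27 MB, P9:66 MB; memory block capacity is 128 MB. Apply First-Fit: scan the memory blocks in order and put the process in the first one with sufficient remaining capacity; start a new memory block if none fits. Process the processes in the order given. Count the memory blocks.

5

Put P1 (55 MB) in memory block 1; 73 MB remain.
Put P2 (59 MB) in memory block 1; 14 MB remain.
Put P3 (25 MB) in memory block 2; 103 MB remain.
Put P4 (94 MB) in memory block 2; 9 MB remain.
Put P5 (22 MB) in memory block 3; 106 MB remain.
Put P6 (33 MB) in memory block 3; 73 MB remain.
Put P7 (123 MB) in memory block 4; 5 MB remain.
Put P8 (27 MB) in memory block 3; 46 MB remain.
Put P9 (66 MB) in memory block 5; 62 MB remain.
Final memory blocks: [55,59] [25,94] [22,33,27] [123] [66].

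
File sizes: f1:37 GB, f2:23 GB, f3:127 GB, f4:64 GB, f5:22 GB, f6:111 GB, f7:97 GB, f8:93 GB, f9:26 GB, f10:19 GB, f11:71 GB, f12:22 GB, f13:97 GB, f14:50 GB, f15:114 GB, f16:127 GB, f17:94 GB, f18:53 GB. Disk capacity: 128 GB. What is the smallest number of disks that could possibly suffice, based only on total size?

Total size = 37 + 23 + 127 + 64 + 22 + 111 + 97 + 93 + 26 + 19 + 71 + 22 + 97 + 50 + 114 + 127 + 94 + 53 = 1247 GB.
⌈1247 / 128⌉ = 10.

10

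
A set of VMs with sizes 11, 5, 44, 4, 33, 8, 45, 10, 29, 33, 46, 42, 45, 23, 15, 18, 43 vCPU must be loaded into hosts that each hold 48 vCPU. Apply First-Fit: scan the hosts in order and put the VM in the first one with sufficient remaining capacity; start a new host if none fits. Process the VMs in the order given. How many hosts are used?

host 1: place 11 vCPU, 37 vCPU left
host 1: place 5 vCPU, 32 vCPU left
host 2: place 44 vCPU, 4 vCPU left
host 1: place 4 vCPU, 28 vCPU left
host 3: place 33 vCPU, 15 vCPU left
host 1: place 8 vCPU, 20 vCPU left
host 4: place 45 vCPU, 3 vCPU left
host 1: place 10 vCPU, 10 vCPU left
host 5: place 29 vCPU, 19 vCPU left
host 6: place 33 vCPU, 15 vCPU left
host 7: place 46 vCPU, 2 vCPU left
host 8: place 42 vCPU, 6 vCPU left
host 9: place 45 vCPU, 3 vCPU left
host 10: place 23 vCPU, 25 vCPU left
host 3: place 15 vCPU, 0 vCPU left
host 5: place 18 vCPU, 1 vCPU left
host 11: place 43 vCPU, 5 vCPU left

11 hosts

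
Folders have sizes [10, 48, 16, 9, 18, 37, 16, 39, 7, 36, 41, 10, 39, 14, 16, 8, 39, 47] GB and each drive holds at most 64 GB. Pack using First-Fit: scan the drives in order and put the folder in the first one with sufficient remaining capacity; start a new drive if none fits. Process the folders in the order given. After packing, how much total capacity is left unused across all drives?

10 GB → drive 1 (remaining 54 GB)
48 GB → drive 1 (remaining 6 GB)
16 GB → drive 2 (remaining 48 GB)
9 GB → drive 2 (remaining 39 GB)
18 GB → drive 2 (remaining 21 GB)
37 GB → drive 3 (remaining 27 GB)
16 GB → drive 2 (remaining 5 GB)
39 GB → drive 4 (remaining 25 GB)
7 GB → drive 3 (remaining 20 GB)
36 GB → drive 5 (remaining 28 GB)
41 GB → drive 6 (remaining 23 GB)
10 GB → drive 3 (remaining 10 GB)
39 GB → drive 7 (remaining 25 GB)
14 GB → drive 4 (remaining 11 GB)
16 GB → drive 5 (remaining 12 GB)
8 GB → drive 3 (remaining 2 GB)
39 GB → drive 8 (remaining 25 GB)
47 GB → drive 9 (remaining 17 GB)
9 drives × 64 GB = 576 GB; used 450 GB; unused 126 GB.

126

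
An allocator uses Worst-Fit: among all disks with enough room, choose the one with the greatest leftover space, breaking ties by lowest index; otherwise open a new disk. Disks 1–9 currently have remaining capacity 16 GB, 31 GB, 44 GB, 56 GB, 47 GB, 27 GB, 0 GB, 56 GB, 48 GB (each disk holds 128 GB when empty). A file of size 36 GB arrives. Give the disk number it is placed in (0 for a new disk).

Disks with room: disk 3 (44 GB), disk 4 (56 GB), disk 5 (47 GB), disk 8 (56 GB), disk 9 (48 GB).
Most room is disk 4 with 56 GB free.

4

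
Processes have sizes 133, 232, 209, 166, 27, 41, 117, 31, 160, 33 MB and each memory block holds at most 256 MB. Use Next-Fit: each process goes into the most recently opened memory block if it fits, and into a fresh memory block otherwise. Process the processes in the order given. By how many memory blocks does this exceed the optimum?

1

Next-Fit: [133] [232] [209] [166,27,41] [117,31] [160,33] → 6 memory blocks.
Total size 1149 MB; any packing needs at least ⌈1149/256⌉ = 5 memory blocks.
An optimal packing achieves that bound: [232] [209,41] [166,33,31] [160,27] [133,117] → 5 memory blocks.
Excess: 6 − 5 = 1.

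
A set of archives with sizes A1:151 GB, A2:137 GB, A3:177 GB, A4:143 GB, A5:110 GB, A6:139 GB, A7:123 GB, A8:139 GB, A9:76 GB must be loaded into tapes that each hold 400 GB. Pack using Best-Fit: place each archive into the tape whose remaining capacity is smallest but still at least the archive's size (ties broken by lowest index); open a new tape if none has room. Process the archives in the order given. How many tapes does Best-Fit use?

Put A1 (151 GB) in tape 1; 249 GB remain.
Put A2 (137 GB) in tape 1; 112 GB remain.
Put A3 (177 GB) in tape 2; 223 GB remain.
Put A4 (143 GB) in tape 2; 80 GB remain.
Put A5 (110 GB) in tape 1; 2 GB remain.
Put A6 (139 GB) in tape 3; 261 GB remain.
Put A7 (123 GB) in tape 3; 138 GB remain.
Put A8 (139 GB) in tape 4; 261 GB remain.
Put A9 (76 GB) in tape 2; 4 GB remain.

4 tapes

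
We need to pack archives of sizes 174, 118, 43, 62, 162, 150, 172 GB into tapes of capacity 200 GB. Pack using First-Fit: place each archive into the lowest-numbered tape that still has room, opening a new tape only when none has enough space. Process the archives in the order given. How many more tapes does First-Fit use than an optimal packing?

1

First-Fit: [174] [118,43] [62] [162] [150] [172] → 6 tapes.
Total size 881 GB; any packing needs at least ⌈881/200⌉ = 5 tapes.
An optimal packing achieves that bound: [174] [172] [162] [150,43] [118,62] → 5 tapes.
Excess: 6 − 5 = 1.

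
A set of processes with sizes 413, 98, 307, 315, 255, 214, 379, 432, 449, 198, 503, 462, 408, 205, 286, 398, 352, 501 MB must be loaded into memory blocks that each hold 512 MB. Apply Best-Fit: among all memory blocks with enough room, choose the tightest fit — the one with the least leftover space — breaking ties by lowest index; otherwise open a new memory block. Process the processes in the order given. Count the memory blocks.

14

413 MB → memory block 1 (remaining 99 MB)
98 MB → memory block 1 (remaining 1 MB)
307 MB → memory block 2 (remaining 205 MB)
315 MB → memory block 3 (remaining 197 MB)
255 MB → memory block 4 (remaining 257 MB)
214 MB → memory block 4 (remaining 43 MB)
379 MB → memory block 5 (remaining 133 MB)
432 MB → memory block 6 (remaining 80 MB)
449 MB → memory block 7 (remaining 63 MB)
198 MB → memory block 2 (remaining 7 MB)
503 MB → memory block 8 (remaining 9 MB)
462 MB → memory block 9 (remaining 50 MB)
408 MB → memory block 10 (remaining 104 MB)
205 MB → memory block 11 (remaining 307 MB)
286 MB → memory block 11 (remaining 21 MB)
398 MB → memory block 12 (remaining 114 MB)
352 MB → memory block 13 (remaining 160 MB)
501 MB → memory block 14 (remaining 11 MB)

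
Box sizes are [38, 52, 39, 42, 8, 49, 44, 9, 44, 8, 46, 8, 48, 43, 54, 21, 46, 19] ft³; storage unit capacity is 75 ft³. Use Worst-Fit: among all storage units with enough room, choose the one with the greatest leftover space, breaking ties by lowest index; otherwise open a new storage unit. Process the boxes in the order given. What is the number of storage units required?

12 storage units

38 ft³ → storage unit 1 (remaining 37 ft³)
52 ft³ → storage unit 2 (remaining 23 ft³)
39 ft³ → storage unit 3 (remaining 36 ft³)
42 ft³ → storage unit 4 (remaining 33 ft³)
8 ft³ → storage unit 1 (remaining 29 ft³)
49 ft³ → storage unit 5 (remaining 26 ft³)
44 ft³ → storage unit 6 (remaining 31 ft³)
9 ft³ → storage unit 3 (remaining 27 ft³)
44 ft³ → storage unit 7 (remaining 31 ft³)
8 ft³ → storage unit 4 (remaining 25 ft³)
46 ft³ → storage unit 8 (remaining 29 ft³)
8 ft³ → storage unit 6 (remaining 23 ft³)
48 ft³ → storage unit 9 (remaining 27 ft³)
43 ft³ → storage unit 10 (remaining 32 ft³)
54 ft³ → storage unit 11 (remaining 21 ft³)
21 ft³ → storage unit 10 (remaining 11 ft³)
46 ft³ → storage unit 12 (remaining 29 ft³)
19 ft³ → storage unit 7 (remaining 12 ft³)
Final storage units: [38,8] [52] [39,9] [42,8] [49] [44,8] [44,19] [46] [48] [43,21] [54] [46].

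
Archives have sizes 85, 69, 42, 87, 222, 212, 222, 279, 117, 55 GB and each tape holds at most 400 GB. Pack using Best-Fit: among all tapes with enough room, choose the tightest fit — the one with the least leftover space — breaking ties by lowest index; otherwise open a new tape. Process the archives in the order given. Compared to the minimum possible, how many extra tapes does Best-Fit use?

Best-Fit: [85,69,42,87,117] [222] [212] [222] [279,55] → 5 tapes.
Total size 1390 GB; any packing needs at least ⌈1390/400⌉ = 4 tapes.
An optimal packing achieves that bound: [279,117] [222,87,85] [222,69,55,42] [212] → 4 tapes.
Excess: 5 − 4 = 1.

1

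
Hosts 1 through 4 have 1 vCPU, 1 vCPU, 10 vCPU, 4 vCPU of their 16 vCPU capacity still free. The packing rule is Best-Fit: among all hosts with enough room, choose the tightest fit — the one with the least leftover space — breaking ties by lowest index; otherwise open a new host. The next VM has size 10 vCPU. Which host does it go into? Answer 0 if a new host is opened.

3

Hosts with room: host 3 (10 vCPU).
Tightest fit is host 3 with 10 vCPU free.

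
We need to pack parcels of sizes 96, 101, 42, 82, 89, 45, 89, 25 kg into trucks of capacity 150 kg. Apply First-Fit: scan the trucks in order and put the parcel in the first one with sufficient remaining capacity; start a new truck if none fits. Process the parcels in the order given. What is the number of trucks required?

5

Put 96 kg in truck 1; 54 kg remain.
Put 101 kg in truck 2; 49 kg remain.
Put 42 kg in truck 1; 12 kg remain.
Put 82 kg in truck 3; 68 kg remain.
Put 89 kg in truck 4; 61 kg remain.
Put 45 kg in truck 2; 4 kg remain.
Put 89 kg in truck 5; 61 kg remain.
Put 25 kg in truck 3; 43 kg remain.
Final trucks: [96,42] [101,45] [82,25] [89] [89].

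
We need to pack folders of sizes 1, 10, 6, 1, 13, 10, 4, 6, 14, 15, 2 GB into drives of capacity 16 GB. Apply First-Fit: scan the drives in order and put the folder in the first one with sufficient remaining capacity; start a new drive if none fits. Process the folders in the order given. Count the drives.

1 GB → drive 1 (remaining 15 GB)
10 GB → drive 1 (remaining 5 GB)
6 GB → drive 2 (remaining 10 GB)
1 GB → drive 1 (remaining 4 GB)
13 GB → drive 3 (remaining 3 GB)
10 GB → drive 2 (remaining 0 GB)
4 GB → drive 1 (remaining 0 GB)
6 GB → drive 4 (remaining 10 GB)
14 GB → drive 5 (remaining 2 GB)
15 GB → drive 6 (remaining 1 GB)
2 GB → drive 3 (remaining 1 GB)

6 drives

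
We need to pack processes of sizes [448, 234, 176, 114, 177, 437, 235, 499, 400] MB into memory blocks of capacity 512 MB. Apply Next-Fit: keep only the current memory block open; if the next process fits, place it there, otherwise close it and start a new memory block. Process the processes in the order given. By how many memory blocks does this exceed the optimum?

1

Next-Fit: [448] [234,176] [114,177] [437] [235] [499] [400] → 7 memory blocks.
Total size 2720 MB; any packing needs at least ⌈2720/512⌉ = 6 memory blocks.
An optimal packing achieves that bound: [499] [448] [437] [400] [235,234] [177,176,114] → 6 memory blocks.
Excess: 7 − 6 = 1.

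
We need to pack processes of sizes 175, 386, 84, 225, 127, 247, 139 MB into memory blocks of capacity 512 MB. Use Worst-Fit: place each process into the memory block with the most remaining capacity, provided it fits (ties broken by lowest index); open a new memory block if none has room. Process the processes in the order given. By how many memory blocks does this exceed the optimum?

Worst-Fit: [175,84,225] [386] [127,247] [139] → 4 memory blocks.
Total size 1383 MB; any packing needs at least ⌈1383/512⌉ = 3 memory blocks.
An optimal packing achieves that bound: [386,84] [247,225] [175,139,127] → 3 memory blocks.
Excess: 4 − 3 = 1.

1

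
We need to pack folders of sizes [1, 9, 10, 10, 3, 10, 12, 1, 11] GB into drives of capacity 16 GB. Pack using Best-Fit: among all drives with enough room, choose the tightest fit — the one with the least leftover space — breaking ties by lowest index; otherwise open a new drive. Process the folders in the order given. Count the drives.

1 GB → drive 1 (remaining 15 GB)
9 GB → drive 1 (remaining 6 GB)
10 GB → drive 2 (remaining 6 GB)
10 GB → drive 3 (remaining 6 GB)
3 GB → drive 1 (remaining 3 GB)
10 GB → drive 4 (remaining 6 GB)
12 GB → drive 5 (remaining 4 GB)
1 GB → drive 1 (remaining 2 GB)
11 GB → drive 6 (remaining 5 GB)

6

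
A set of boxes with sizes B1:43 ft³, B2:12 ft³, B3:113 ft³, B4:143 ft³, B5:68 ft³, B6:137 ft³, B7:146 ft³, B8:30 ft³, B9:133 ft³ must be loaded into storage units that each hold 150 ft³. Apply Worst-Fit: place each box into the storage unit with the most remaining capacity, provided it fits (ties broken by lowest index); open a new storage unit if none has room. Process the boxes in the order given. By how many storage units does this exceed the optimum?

0

Worst-Fit: [43,12,68] [113,30] [143] [137] [146] [133] → 6 storage units.
Total size 825 ft³; any packing needs at least ⌈825/150⌉ = 6 storage units.
So 6 is already optimal.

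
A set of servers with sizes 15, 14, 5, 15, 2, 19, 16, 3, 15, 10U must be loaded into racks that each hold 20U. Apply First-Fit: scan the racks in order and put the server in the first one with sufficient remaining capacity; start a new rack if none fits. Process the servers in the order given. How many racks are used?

7

Put 15U in rack 1; 5U remain.
Put 14U in rack 2; 6U remain.
Put 5U in rack 1; 0U remain.
Put 15U in rack 3; 5U remain.
Put 2U in rack 2; 4U remain.
Put 19U in rack 4; 1U remain.
Put 16U in rack 5; 4U remain.
Put 3U in rack 2; 1U remain.
Put 15U in rack 6; 5U remain.
Put 10U in rack 7; 10U remain.
Final racks: [15,5] [14,2,3] [15] [19] [16] [15] [10].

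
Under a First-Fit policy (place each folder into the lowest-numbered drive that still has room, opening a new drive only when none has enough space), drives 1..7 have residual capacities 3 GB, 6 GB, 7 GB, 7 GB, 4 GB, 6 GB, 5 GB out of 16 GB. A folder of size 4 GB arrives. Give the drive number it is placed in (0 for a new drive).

Drives with room: drive 2 (6 GB), drive 3 (7 GB), drive 4 (7 GB), drive 5 (4 GB), drive 6 (6 GB), drive 7 (5 GB).
The first with room is drive 2.

2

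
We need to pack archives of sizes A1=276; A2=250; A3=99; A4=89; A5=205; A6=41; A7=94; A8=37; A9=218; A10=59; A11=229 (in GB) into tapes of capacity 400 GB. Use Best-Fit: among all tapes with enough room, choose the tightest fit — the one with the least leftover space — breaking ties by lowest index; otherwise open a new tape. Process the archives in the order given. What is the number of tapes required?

5

Put A1 (276 GB) in tape 1; 124 GB remain.
Put A2 (250 GB) in tape 2; 150 GB remain.
Put A3 (99 GB) in tape 1; 25 GB remain.
Put A4 (89 GB) in tape 2; 61 GB remain.
Put A5 (205 GB) in tape 3; 195 GB remain.
Put A6 (41 GB) in tape 2; 20 GB remain.
Put A7 (94 GB) in tape 3; 101 GB remain.
Put A8 (37 GB) in tape 3; 64 GB remain.
Put A9 (218 GB) in tape 4; 182 GB remain.
Put A10 (59 GB) in tape 3; 5 GB remain.
Put A11 (229 GB) in tape 5; 171 GB remain.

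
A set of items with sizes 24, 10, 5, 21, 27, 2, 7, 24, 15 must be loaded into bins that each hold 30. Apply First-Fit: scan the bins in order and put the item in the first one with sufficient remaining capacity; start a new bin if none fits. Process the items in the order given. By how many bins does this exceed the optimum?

1

First-Fit: [24,5] [10,2,7] [21] [27] [24] [15] → 6 bins.
Total size 135; any packing needs at least ⌈135/30⌉ = 5 bins.
An optimal packing achieves that bound: [27,2] [24,5] [24] [21,7] [15,10] → 5 bins.
Excess: 6 − 5 = 1.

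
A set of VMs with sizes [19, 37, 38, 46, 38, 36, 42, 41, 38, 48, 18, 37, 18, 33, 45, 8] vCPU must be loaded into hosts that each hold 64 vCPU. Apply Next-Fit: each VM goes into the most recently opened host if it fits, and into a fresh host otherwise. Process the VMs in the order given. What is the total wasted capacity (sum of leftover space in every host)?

226

host 1: place 19 vCPU, 45 vCPU left
host 1: place 37 vCPU, 8 vCPU left
host 2: place 38 vCPU, 26 vCPU left
host 3: place 46 vCPU, 18 vCPU left
host 4: place 38 vCPU, 26 vCPU left
host 5: place 36 vCPU, 28 vCPU left
host 6: place 42 vCPU, 22 vCPU left
host 7: place 41 vCPU, 23 vCPU left
host 8: place 38 vCPU, 26 vCPU left
host 9: place 48 vCPU, 16 vCPU left
host 10: place 18 vCPU, 46 vCPU left
host 10: place 37 vCPU, 9 vCPU left
host 11: place 18 vCPU, 46 vCPU left
host 11: place 33 vCPU, 13 vCPU left
host 12: place 45 vCPU, 19 vCPU left
host 12: place 8 vCPU, 11 vCPU left
12 hosts × 64 vCPU = 768 vCPU; used 542 vCPU; unused 226 vCPU.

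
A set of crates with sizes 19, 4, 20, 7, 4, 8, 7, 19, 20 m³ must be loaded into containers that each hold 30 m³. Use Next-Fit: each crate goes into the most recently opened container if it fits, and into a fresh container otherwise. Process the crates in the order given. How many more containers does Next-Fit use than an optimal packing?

Next-Fit: [19,4] [20,7] [4,8,7] [19] [20] → 5 containers.
Total size 108 m³; any packing needs at least ⌈108/30⌉ = 4 containers.
An optimal packing achieves that bound: [20,8] [20,7] [19,7,4] [19,4] → 4 containers.
Excess: 5 − 4 = 1.

1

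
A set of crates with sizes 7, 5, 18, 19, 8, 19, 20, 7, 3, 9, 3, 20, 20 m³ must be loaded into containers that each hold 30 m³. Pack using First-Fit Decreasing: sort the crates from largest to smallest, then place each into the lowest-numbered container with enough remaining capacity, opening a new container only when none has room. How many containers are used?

6

Sorted descending: 20, 20, 20, 19, 19, 18, 9, 8, 7, 7, 5, 3, 3.
20 m³ → container 1 (remaining 10 m³)
20 m³ → container 2 (remaining 10 m³)
20 m³ → container 3 (remaining 10 m³)
19 m³ → container 4 (remaining 11 m³)
19 m³ → container 5 (remaining 11 m³)
18 m³ → container 6 (remaining 12 m³)
9 m³ → container 1 (remaining 1 m³)
8 m³ → container 2 (remaining 2 m³)
7 m³ → container 3 (remaining 3 m³)
7 m³ → container 4 (remaining 4 m³)
5 m³ → container 5 (remaining 6 m³)
3 m³ → container 3 (remaining 0 m³)
3 m³ → container 4 (remaining 1 m³)
Final containers: [20,9] [20,8] [20,7,3] [19,7,3] [19,5] [18].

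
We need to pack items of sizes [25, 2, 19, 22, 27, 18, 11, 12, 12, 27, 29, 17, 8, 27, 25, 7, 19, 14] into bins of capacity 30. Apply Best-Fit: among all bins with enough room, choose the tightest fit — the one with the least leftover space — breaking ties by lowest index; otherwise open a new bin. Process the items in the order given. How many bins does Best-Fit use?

12

bin 1: place 25, 5 left
bin 1: place 2, 3 left
bin 2: place 19, 11 left
bin 3: place 22, 8 left
bin 4: place 27, 3 left
bin 5: place 18, 12 left
bin 2: place 11, 0 left
bin 5: place 12, 0 left
bin 6: place 12, 18 left
bin 7: place 27, 3 left
bin 8: place 29, 1 left
bin 6: place 17, 1 left
bin 3: place 8, 0 left
bin 9: place 27, 3 left
bin 10: place 25, 5 left
bin 11: place 7, 23 left
bin 11: place 19, 4 left
bin 12: place 14, 16 left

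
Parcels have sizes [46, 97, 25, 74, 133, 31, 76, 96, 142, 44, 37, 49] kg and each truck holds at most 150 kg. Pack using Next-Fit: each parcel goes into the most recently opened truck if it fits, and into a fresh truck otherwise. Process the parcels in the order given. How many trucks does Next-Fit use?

Put 46 kg in truck 1; 104 kg remain.
Put 97 kg in truck 1; 7 kg remain.
Put 25 kg in truck 2; 125 kg remain.
Put 74 kg in truck 2; 51 kg remain.
Put 133 kg in truck 3; 17 kg remain.
Put 31 kg in truck 4; 119 kg remain.
Put 76 kg in truck 4; 43 kg remain.
Put 96 kg in truck 5; 54 kg remain.
Put 142 kg in truck 6; 8 kg remain.
Put 44 kg in truck 7; 106 kg remain.
Put 37 kg in truck 7; 69 kg remain.
Put 49 kg in truck 7; 20 kg remain.

7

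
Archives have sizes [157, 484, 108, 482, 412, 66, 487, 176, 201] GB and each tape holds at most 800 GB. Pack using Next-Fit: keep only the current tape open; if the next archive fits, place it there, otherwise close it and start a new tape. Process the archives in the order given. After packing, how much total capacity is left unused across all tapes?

1427

Put 157 GB in tape 1; 643 GB remain.
Put 484 GB in tape 1; 159 GB remain.
Put 108 GB in tape 1; 51 GB remain.
Put 482 GB in tape 2; 318 GB remain.
Put 412 GB in tape 3; 388 GB remain.
Put 66 GB in tape 3; 322 GB remain.
Put 487 GB in tape 4; 313 GB remain.
Put 176 GB in tape 4; 137 GB remain.
Put 201 GB in tape 5; 599 GB remain.
5 tapes × 800 GB = 4000 GB; used 2573 GB; unused 1427 GB.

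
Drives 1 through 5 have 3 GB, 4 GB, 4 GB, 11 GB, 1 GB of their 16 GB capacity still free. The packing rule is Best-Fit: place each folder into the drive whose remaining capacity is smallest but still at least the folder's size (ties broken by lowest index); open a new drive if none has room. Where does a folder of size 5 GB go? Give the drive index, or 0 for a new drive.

Drives with room: drive 4 (11 GB).
Tightest fit is drive 4 with 11 GB free.

4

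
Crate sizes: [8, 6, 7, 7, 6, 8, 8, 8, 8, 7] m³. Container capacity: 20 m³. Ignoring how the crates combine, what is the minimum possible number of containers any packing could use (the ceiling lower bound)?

Total size = 8 + 6 + 7 + 7 + 6 + 8 + 8 + 8 + 8 + 7 = 73 m³.
⌈73 / 20⌉ = 4.

4 containers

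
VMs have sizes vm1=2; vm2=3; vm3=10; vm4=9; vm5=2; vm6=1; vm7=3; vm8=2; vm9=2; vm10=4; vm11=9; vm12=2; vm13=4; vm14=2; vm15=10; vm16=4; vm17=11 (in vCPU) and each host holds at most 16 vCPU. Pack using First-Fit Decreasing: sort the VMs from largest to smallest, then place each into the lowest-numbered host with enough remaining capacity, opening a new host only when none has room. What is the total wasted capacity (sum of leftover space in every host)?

16

Sorted descending: 11, 10, 10, 9, 9, 4, 4, 4, 3, 3, 2, 2, 2, 2, 2, 2, 1.
Put 11 vCPU in host 1; 5 vCPU remain.
Put 10 vCPU in host 2; 6 vCPU remain.
Put 10 vCPU in host 3; 6 vCPU remain.
Put 9 vCPU in host 4; 7 vCPU remain.
Put 9 vCPU in host 5; 7 vCPU remain.
Put 4 vCPU in host 1; 1 vCPU remain.
Put 4 vCPU in host 2; 2 vCPU remain.
Put 4 vCPU in host 3; 2 vCPU remain.
Put 3 vCPU in host 4; 4 vCPU remain.
Put 3 vCPU in host 4; 1 vCPU remain.
Put 2 vCPU in host 2; 0 vCPU remain.
Put 2 vCPU in host 3; 0 vCPU remain.
Put 2 vCPU in host 5; 5 vCPU remain.
Put 2 vCPU in host 5; 3 vCPU remain.
Put 2 vCPU in host 5; 1 vCPU remain.
Put 2 vCPU in host 6; 14 vCPU remain.
Put 1 vCPU in host 1; 0 vCPU remain.
6 hosts × 16 vCPU = 96 vCPU; used 80 vCPU; unused 16 vCPU.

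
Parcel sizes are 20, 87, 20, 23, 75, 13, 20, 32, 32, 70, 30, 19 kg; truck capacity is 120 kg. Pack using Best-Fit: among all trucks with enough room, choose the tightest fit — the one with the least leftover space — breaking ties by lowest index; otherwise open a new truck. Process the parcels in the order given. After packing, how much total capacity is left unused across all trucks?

39

truck 1: place 20 kg, 100 kg left
truck 1: place 87 kg, 13 kg left
truck 2: place 20 kg, 100 kg left
truck 2: place 23 kg, 77 kg left
truck 2: place 75 kg, 2 kg left
truck 1: place 13 kg, 0 kg left
truck 3: place 20 kg, 100 kg left
truck 3: place 32 kg, 68 kg left
truck 3: place 32 kg, 36 kg left
truck 4: place 70 kg, 50 kg left
truck 3: place 30 kg, 6 kg left
truck 4: place 19 kg, 31 kg left
4 trucks × 120 kg = 480 kg; used 441 kg; unused 39 kg.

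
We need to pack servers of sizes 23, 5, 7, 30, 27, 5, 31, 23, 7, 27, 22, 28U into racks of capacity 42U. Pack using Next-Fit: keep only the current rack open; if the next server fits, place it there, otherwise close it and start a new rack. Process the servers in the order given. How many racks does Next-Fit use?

23U → rack 1 (remaining 19U)
5U → rack 1 (remaining 14U)
7U → rack 1 (remaining 7U)
30U → rack 2 (remaining 12U)
27U → rack 3 (remaining 15U)
5U → rack 3 (remaining 10U)
31U → rack 4 (remaining 11U)
23U → rack 5 (remaining 19U)
7U → rack 5 (remaining 12U)
27U → rack 6 (remaining 15U)
22U → rack 7 (remaining 20U)
28U → rack 8 (remaining 14U)
Final racks: [23,5,7] [30] [27,5] [31] [23,7] [27] [22] [28].

8 racks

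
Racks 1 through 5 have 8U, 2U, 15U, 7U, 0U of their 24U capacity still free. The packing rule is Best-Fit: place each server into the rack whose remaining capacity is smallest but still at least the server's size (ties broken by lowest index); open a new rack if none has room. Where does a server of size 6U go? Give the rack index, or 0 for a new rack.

Racks with room: rack 1 (8U), rack 3 (15U), rack 4 (7U).
Tightest fit is rack 4 with 7U free.

4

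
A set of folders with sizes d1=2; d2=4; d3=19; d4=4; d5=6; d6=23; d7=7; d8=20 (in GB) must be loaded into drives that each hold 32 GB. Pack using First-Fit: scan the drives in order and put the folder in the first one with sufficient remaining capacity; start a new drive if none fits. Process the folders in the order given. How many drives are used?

d1 (2 GB) → drive 1 (remaining 30 GB)
d2 (4 GB) → drive 1 (remaining 26 GB)
d3 (19 GB) → drive 1 (remaining 7 GB)
d4 (4 GB) → drive 1 (remaining 3 GB)
d5 (6 GB) → drive 2 (remaining 26 GB)
d6 (23 GB) → drive 2 (remaining 3 GB)
d7 (7 GB) → drive 3 (remaining 25 GB)
d8 (20 GB) → drive 3 (remaining 5 GB)

3 drives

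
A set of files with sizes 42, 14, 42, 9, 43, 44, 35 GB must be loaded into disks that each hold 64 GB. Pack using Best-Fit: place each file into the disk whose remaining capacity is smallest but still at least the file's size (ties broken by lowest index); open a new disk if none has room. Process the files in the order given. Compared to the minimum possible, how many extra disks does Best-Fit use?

0

Best-Fit: [42,14] [42,9] [43] [44] [35] → 5 disks.
5 files exceed 32 GB (half the capacity), and no two of those can share a disk, so at least 5 disks are needed.
So 5 is already optimal.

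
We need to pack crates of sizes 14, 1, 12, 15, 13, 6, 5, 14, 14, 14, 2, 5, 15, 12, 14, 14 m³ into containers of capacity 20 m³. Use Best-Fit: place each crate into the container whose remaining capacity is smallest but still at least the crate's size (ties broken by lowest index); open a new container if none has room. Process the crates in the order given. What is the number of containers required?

11

14 m³ → container 1 (remaining 6 m³)
1 m³ → container 1 (remaining 5 m³)
12 m³ → container 2 (remaining 8 m³)
15 m³ → container 3 (remaining 5 m³)
13 m³ → container 4 (remaining 7 m³)
6 m³ → container 4 (remaining 1 m³)
5 m³ → container 1 (remaining 0 m³)
14 m³ → container 5 (remaining 6 m³)
14 m³ → container 6 (remaining 6 m³)
14 m³ → container 7 (remaining 6 m³)
2 m³ → container 3 (remaining 3 m³)
5 m³ → container 5 (remaining 1 m³)
15 m³ → container 8 (remaining 5 m³)
12 m³ → container 9 (remaining 8 m³)
14 m³ → container 10 (remaining 6 m³)
14 m³ → container 11 (remaining 6 m³)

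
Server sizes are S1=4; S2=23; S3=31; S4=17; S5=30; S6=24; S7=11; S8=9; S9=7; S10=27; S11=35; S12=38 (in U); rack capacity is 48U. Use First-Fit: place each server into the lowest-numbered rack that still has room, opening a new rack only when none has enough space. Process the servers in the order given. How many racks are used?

rack 1: place S1 (4U), 44U left
rack 1: place S2 (23U), 21U left
rack 2: place S3 (31U), 17U left
rack 1: place S4 (17U), 4U left
rack 3: place S5 (30U), 18U left
rack 4: place S6 (24U), 24U left
rack 2: place S7 (11U), 6U left
rack 3: place S8 (9U), 9U left
rack 3: place S9 (7U), 2U left
rack 5: place S10 (27U), 21U left
rack 6: place S11 (35U), 13U left
rack 7: place S12 (38U), 10U left
Final racks: [4,23,17] [31,11] [30,9,7] [24] [27] [35] [38].

7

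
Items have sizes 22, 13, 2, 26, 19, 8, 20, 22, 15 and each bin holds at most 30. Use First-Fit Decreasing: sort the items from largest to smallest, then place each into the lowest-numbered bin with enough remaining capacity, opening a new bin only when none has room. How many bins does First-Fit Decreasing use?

Sorted descending: 26, 22, 22, 20, 19, 15, 13, 8, 2.
bin 1: place 26, 4 left
bin 2: place 22, 8 left
bin 3: place 22, 8 left
bin 4: place 20, 10 left
bin 5: place 19, 11 left
bin 6: place 15, 15 left
bin 6: place 13, 2 left
bin 2: place 8, 0 left
bin 1: place 2, 2 left
Final bins: [26,2] [22,8] [22] [20] [19] [15,13].

6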